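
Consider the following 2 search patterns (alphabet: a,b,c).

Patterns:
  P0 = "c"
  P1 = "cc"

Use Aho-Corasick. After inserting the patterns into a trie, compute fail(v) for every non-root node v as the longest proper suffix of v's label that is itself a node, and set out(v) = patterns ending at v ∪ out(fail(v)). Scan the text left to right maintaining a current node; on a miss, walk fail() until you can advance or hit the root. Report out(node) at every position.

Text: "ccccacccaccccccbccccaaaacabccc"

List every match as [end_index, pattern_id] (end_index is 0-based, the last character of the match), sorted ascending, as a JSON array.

Build automaton:
Trie (insert patterns):
  0='ε' goto c→1
  1='c' goto c→2  ←P0
  2='cc' goto ·  ←P1

BFS fail/out derivation:
  fail(1) 'c': from fail(0)=0 chase 'c': 0 ⇒ 0;  out={0}∪out(0)={0}
  fail(2) 'cc': from fail(1)=0 chase 'c': 0 ⇒ 1;  out={1}∪out(1)={0,1}

Scan:
i=0 'c': node 0→1  emit P0@[0:0]
i=1 'c': node 1→2  emit P0@[1:1],P1@[0:1]
i=2 'c': node 2→2 ·f  emit P0@[2:2],P1@[1:2]
i=3 'c': node 2→2 ·f  emit P0@[3:3],P1@[2:3]
i=4 'a': node 2→0 ·f
i=5 'c': node 0→1  emit P0@[5:5]
i=6 'c': node 1→2  emit P0@[6:6],P1@[5:6]
i=7 'c': node 2→2 ·f  emit P0@[7:7],P1@[6:7]
i=8 'a': node 2→0 ·f
i=9 'c': node 0→1  emit P0@[9:9]
i=10 'c': node 1→2  emit P0@[10:10],P1@[9:10]
i=11 'c': node 2→2 ·f  emit P0@[11:11],P1@[10:11]
i=12 'c': node 2→2 ·f  emit P0@[12:12],P1@[11:12]
i=13 'c': node 2→2 ·f  emit P0@[13:13],P1@[12:13]
i=14 'c': node 2→2 ·f  emit P0@[14:14],P1@[13:14]
i=15 'b': node 2→0 ·f
i=16 'c': node 0→1  emit P0@[16:16]
i=17 'c': node 1→2  emit P0@[17:17],P1@[16:17]
i=18 'c': node 2→2 ·f  emit P0@[18:18],P1@[17:18]
i=19 'c': node 2→2 ·f  emit P0@[19:19],P1@[18:19]
i=20 'a': node 2→0 ·f
i=21 'a': node 0→0
i=22 'a': node 0→0
i=23 'a': node 0→0
i=24 'c': node 0→1  emit P0@[24:24]
i=25 'a': node 1→0 ·f
i=26 'b': node 0→0
i=27 'c': node 0→1  emit P0@[27:27]
i=28 'c': node 1→2  emit P0@[28:28],P1@[27:28]
i=29 'c': node 2→2 ·f  emit P0@[29:29],P1@[28:29]

All matches (sorted): [[0,0],[1,0],[1,1],[2,0],[2,1],[3,0],[3,1],[5,0],[6,0],[6,1],[7,0],[7,1],[9,0],[10,0],[10,1],[11,0],[11,1],[12,0],[12,1],[13,0],[13,1],[14,0],[14,1],[16,0],[17,0],[17,1],[18,0],[18,1],[19,0],[19,1],[24,0],[27,0],[28,0],[28,1],[29,0],[29,1]]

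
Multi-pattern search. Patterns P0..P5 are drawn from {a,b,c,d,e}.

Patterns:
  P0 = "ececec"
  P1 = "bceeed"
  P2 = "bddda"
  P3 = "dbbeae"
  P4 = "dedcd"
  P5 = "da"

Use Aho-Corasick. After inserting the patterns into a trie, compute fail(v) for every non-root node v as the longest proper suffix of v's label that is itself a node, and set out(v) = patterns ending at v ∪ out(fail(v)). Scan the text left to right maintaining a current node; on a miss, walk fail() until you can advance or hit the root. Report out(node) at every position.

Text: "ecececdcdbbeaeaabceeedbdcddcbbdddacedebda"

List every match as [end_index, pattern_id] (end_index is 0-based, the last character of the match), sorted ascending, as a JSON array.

Build automaton:
Trie (insert patterns):
  n0 'ε': b→7 d→17 e→1
  n1 'e': c→2
  n2 'ec': e→3
  n3 'ece': c→4
  n4 'ecec': e→5
  n5 'ecece': c→6
  n6 'ececec': ·  ←P0
  n7 'b': c→8 d→13
  n8 'bc': e→9
  n9 'bce': e→10
  n10 'bcee': e→11
  n11 'bceee': d→12
  n12 'bceeed': ·  ←P1
  n13 'bd': d→14
  n14 'bdd': d→15
  n15 'bddd': a→16
  n16 'bddda': ·  ←P2
  n17 'd': a→27 b→18 e→23
  n18 'db': b→19
  n19 'dbb': e→20
  n20 'dbbe': a→21
  n21 'dbbea': e→22
  n22 'dbbeae': ·  ←P3
  n23 'de': d→24
  n24 'ded': c→25
  n25 'dedc': d→26
  n26 'dedcd': ·  ←P4
  n27 'da': ·  ←P5

Failure links (BFS by depth):
  n1('e'): parent n0 fail=0; on 'e' 0 → fail=0;  out ∅∪∅=∅
  n7('b'): parent n0 fail=0; on 'b' 0 → fail=0;  out ∅∪∅=∅
  n17('d'): parent n0 fail=0; on 'd' 0 → fail=0;  out ∅∪∅=∅
  n2('ec'): parent n1 fail=0; on 'c' 0 → fail=0;  out ∅∪∅=∅
  n8('bc'): parent n7 fail=0; on 'c' 0 → fail=0;  out ∅∪∅=∅
  n13('bd'): parent n7 fail=0; on 'd' 0 → fail=17;  out ∅∪∅=∅
  n18('db'): parent n17 fail=0; on 'b' 0 → fail=7;  out ∅∪∅=∅
  n23('de'): parent n17 fail=0; on 'e' 0 → fail=1;  out ∅∪∅=∅
  n27('da'): parent n17 fail=0; on 'a' 0 → fail=0;  out {5}∪∅={5}
  n3('ece'): parent n2 fail=0; on 'e' 0 → fail=1;  out ∅∪∅=∅
  n9('bce'): parent n8 fail=0; on 'e' 0 → fail=1;  out ∅∪∅=∅
  n14('bdd'): parent n13 fail=17; on 'd' 17→0 → fail=17;  out ∅∪∅=∅
  n19('dbb'): parent n18 fail=7; on 'b' 7→0 → fail=7;  out ∅∪∅=∅
  n24('ded'): parent n23 fail=1; on 'd' 1→0 → fail=17;  out ∅∪∅=∅
  n4('ecec'): parent n3 fail=1; on 'c' 1 → fail=2;  out ∅∪∅=∅
  n10('bcee'): parent n9 fail=1; on 'e' 1→0 → fail=1;  out ∅∪∅=∅
  n15('bddd'): parent n14 fail=17; on 'd' 17→0 → fail=17;  out ∅∪∅=∅
  n20('dbbe'): parent n19 fail=7; on 'e' 7→0 → fail=1;  out ∅∪∅=∅
  n25('dedc'): parent n24 fail=17; on 'c' 17→0 → fail=0;  out ∅∪∅=∅
  n5('ecece'): parent n4 fail=2; on 'e' 2 → fail=3;  out ∅∪∅=∅
  n11('bceee'): parent n10 fail=1; on 'e' 1→0 → fail=1;  out ∅∪∅=∅
  n16('bddda'): parent n15 fail=17; on 'a' 17 → fail=27;  out {2}∪{5}={2,5}
  n21('dbbea'): parent n20 fail=1; on 'a' 1→0 → fail=0;  out ∅∪∅=∅
  n26('dedcd'): parent n25 fail=0; on 'd' 0 → fail=17;  out {4}∪∅={4}
  n6('ececec'): parent n5 fail=3; on 'c' 3 → fail=4;  out {0}∪∅={0}
  n12('bceeed'): parent n11 fail=1; on 'd' 1→0 → fail=17;  out {1}∪∅={1}
  n22('dbbeae'): parent n21 fail=0; on 'e' 0 → fail=1;  out {3}∪∅={3}

Scan:
[0] read 'e'  n0⇒n1
[1] read 'c'  n1⇒n2
[2] read 'e'  n2⇒n3
[3] read 'c'  n3⇒n4
[4] read 'e'  n4⇒n5
[5] read 'c'  n5⇒n6  → match P0@[0:5]
[6] read 'd'  n6⇒n17 ·f
[7] read 'c'  n17⇒n0 ·f
[8] read 'd'  n0⇒n17
[9] read 'b'  n17⇒n18
[10] read 'b'  n18⇒n19
[11] read 'e'  n19⇒n20
[12] read 'a'  n20⇒n21
[13] read 'e'  n21⇒n22  → match P3@[8:13]
[14] read 'a'  n22⇒n0 ·f
[15] read 'a'  n0⇒n0
[16] read 'b'  n0⇒n7
[17] read 'c'  n7⇒n8
[18] read 'e'  n8⇒n9
[19] read 'e'  n9⇒n10
[20] read 'e'  n10⇒n11
[21] read 'd'  n11⇒n12  → match P1@[16:21]
[22] read 'b'  n12⇒n18 ·f
[23] read 'd'  n18⇒n13 ·f
[24] read 'c'  n13⇒n0 ·f
[25] read 'd'  n0⇒n17
[26] read 'd'  n17⇒n17 ·f
[27] read 'c'  n17⇒n0 ·f
[28] read 'b'  n0⇒n7
[29] read 'b'  n7⇒n7 ·f
[30] read 'd'  n7⇒n13
[31] read 'd'  n13⇒n14
[32] read 'd'  n14⇒n15
[33] read 'a'  n15⇒n16  → match P2@[29:33],P5@[32:33]
[34] read 'c'  n16⇒n0 ·f
[35] read 'e'  n0⇒n1
[36] read 'd'  n1⇒n17 ·f
[37] read 'e'  n17⇒n23
[38] read 'b'  n23⇒n7 ·f
[39] read 'd'  n7⇒n13
[40] read 'a'  n13⇒n27 ·f  → match P5@[39:40]

All matches (sorted): [[5,0],[13,3],[21,1],[33,2],[33,5],[40,5]]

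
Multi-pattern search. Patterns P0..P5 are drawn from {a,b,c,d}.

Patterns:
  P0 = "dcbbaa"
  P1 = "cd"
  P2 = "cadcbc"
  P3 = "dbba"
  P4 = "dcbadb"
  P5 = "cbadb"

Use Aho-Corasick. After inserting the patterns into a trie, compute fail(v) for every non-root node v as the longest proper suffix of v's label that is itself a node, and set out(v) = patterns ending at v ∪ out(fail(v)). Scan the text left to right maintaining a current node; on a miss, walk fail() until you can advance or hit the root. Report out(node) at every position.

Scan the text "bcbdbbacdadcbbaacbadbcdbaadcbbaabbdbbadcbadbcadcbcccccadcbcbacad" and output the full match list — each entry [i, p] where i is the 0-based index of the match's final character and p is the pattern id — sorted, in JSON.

Build:
Trie (insert patterns):
  0='ε' goto c→7 d→1
  1='d' goto b→14 c→2
  2='dc' goto b→3
  3='dcb' goto a→17 b→4
  4='dcbb' goto a→5
  5='dcbba' goto a→6
  6='dcbbaa' goto ·  [P0 ends]
  7='c' goto a→9 b→20 d→8
  8='cd' goto ·  [P1 ends]
  9='ca' goto d→10
  10='cad' goto c→11
  11='cadc' goto b→12
  12='cadcb' goto c→13
  13='cadcbc' goto ·  [P2 ends]
  14='db' goto b→15
  15='dbb' goto a→16
  16='dbba' goto ·  [P3 ends]
  17='dcba' goto d→18
  18='dcbad' goto b→19
  19='dcbadb' goto ·  [P4 ends]
  20='cb' goto a→21
  21='cba' goto d→22
  22='cbad' goto b→23
  23='cbadb' goto ·  [P5 ends]

Failure links (BFS by depth):
  n1('d'): parent n0 fail=0; on 'd' 0 → fail=0;  out ∅∪∅=∅
  n7('c'): parent n0 fail=0; on 'c' 0 → fail=0;  out ∅∪∅=∅
  n2('dc'): parent n1 fail=0; on 'c' 0 → fail=7;  out ∅∪∅=∅
  n8('cd'): parent n7 fail=0; on 'd' 0 → fail=1;  out {1}∪∅={1}
  n9('ca'): parent n7 fail=0; on 'a' 0 → fail=0;  out ∅∪∅=∅
  n14('db'): parent n1 fail=0; on 'b' 0 → fail=0;  out ∅∪∅=∅
  n20('cb'): parent n7 fail=0; on 'b' 0 → fail=0;  out ∅∪∅=∅
  n3('dcb'): parent n2 fail=7; on 'b' 7 → fail=20;  out ∅∪∅=∅
  n10('cad'): parent n9 fail=0; on 'd' 0 → fail=1;  out ∅∪∅=∅
  n15('dbb'): parent n14 fail=0; on 'b' 0 → fail=0;  out ∅∪∅=∅
  n21('cba'): parent n20 fail=0; on 'a' 0 → fail=0;  out ∅∪∅=∅
  n4('dcbb'): parent n3 fail=20; on 'b' 20→0 → fail=0;  out ∅∪∅=∅
  n11('cadc'): parent n10 fail=1; on 'c' 1 → fail=2;  out ∅∪∅=∅
  n16('dbba'): parent n15 fail=0; on 'a' 0 → fail=0;  out {3}∪∅={3}
  n17('dcba'): parent n3 fail=20; on 'a' 20 → fail=21;  out ∅∪∅=∅
  n22('cbad'): parent n21 fail=0; on 'd' 0 → fail=1;  out ∅∪∅=∅
  n5('dcbba'): parent n4 fail=0; on 'a' 0 → fail=0;  out ∅∪∅=∅
  n12('cadcb'): parent n11 fail=2; on 'b' 2 → fail=3;  out ∅∪∅=∅
  n18('dcbad'): parent n17 fail=21; on 'd' 21 → fail=22;  out ∅∪∅=∅
  n23('cbadb'): parent n22 fail=1; on 'b' 1 → fail=14;  out {5}∪∅={5}
  n6('dcbbaa'): parent n5 fail=0; on 'a' 0 → fail=0;  out {0}∪∅={0}
  n13('cadcbc'): parent n12 fail=3; on 'c' 3→20→0 → fail=7;  out {2}∪∅={2}
  n19('dcbadb'): parent n18 fail=22; on 'b' 22 → fail=23;  out {4}∪{5}={4,5}

Scan:
i=0 'b': node 0→0
i=1 'c': node 0→7
i=2 'b': node 7→20
i=3 'd': node 20→1 ·f
i=4 'b': node 1→14
i=5 'b': node 14→15
i=6 'a': node 15→16  emit P3@[3:6]
i=7 'c': node 16→7 ·f
i=8 'd': node 7→8  emit P1@[7:8]
i=9 'a': node 8→0 ·f
i=10 'd': node 0→1
i=11 'c': node 1→2
i=12 'b': node 2→3
i=13 'b': node 3→4
i=14 'a': node 4→5
i=15 'a': node 5→6  emit P0@[10:15]
i=16 'c': node 6→7 ·f
i=17 'b': node 7→20
i=18 'a': node 20→21
i=19 'd': node 21→22
i=20 'b': node 22→23  emit P5@[16:20]
i=21 'c': node 23→7 ·f
i=22 'd': node 7→8  emit P1@[21:22]
i=23 'b': node 8→14 ·f
i=24 'a': node 14→0 ·f
i=25 'a': node 0→0
i=26 'd': node 0→1
i=27 'c': node 1→2
i=28 'b': node 2→3
i=29 'b': node 3→4
i=30 'a': node 4→5
i=31 'a': node 5→6  emit P0@[26:31]
i=32 'b': node 6→0 ·f
i=33 'b': node 0→0
i=34 'd': node 0→1
i=35 'b': node 1→14
i=36 'b': node 14→15
i=37 'a': node 15→16  emit P3@[34:37]
i=38 'd': node 16→1 ·f
i=39 'c': node 1→2
i=40 'b': node 2→3
i=41 'a': node 3→17
i=42 'd': node 17→18
i=43 'b': node 18→19  emit P4@[38:43],P5@[39:43]
i=44 'c': node 19→7 ·f
i=45 'a': node 7→9
i=46 'd': node 9→10
i=47 'c': node 10→11
i=48 'b': node 11→12
i=49 'c': node 12→13  emit P2@[44:49]
i=50 'c': node 13→7 ·f
i=51 'c': node 7→7 ·f
i=52 'c': node 7→7 ·f
i=53 'c': node 7→7 ·f
i=54 'a': node 7→9
i=55 'd': node 9→10
i=56 'c': node 10→11
i=57 'b': node 11→12
i=58 'c': node 12→13  emit P2@[53:58]
i=59 'b': node 13→20 ·f
i=60 'a': node 20→21
i=61 'c': node 21→7 ·f
i=62 'a': node 7→9
i=63 'd': node 9→10

Result: [[6,3],[8,1],[15,0],[20,5],[22,1],[31,0],[37,3],[43,4],[43,5],[49,2],[58,2]]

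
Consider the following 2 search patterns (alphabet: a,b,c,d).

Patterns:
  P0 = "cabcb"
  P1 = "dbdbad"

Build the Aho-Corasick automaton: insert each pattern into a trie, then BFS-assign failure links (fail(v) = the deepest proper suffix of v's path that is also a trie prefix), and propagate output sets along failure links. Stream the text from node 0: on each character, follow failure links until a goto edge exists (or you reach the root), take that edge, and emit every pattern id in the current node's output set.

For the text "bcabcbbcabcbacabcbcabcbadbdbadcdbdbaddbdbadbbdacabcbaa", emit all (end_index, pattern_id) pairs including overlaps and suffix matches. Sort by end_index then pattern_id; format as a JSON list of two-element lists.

Construct AC machine:
Trie (insert patterns):
  n0 'ε': c→1 d→6
  n1 'c': a→2
  n2 'ca': b→3
  n3 'cab': c→4
  n4 'cabc': b→5
  n5 'cabcb': ·  [P0 ends]
  n6 'd': b→7
  n7 'db': d→8
  n8 'dbd': b→9
  n9 'dbdb': a→10
  n10 'dbdba': d→11
  n11 'dbdbad': ·  [P1 ends]

Failure links (BFS by depth):
  n1('c'): parent n0 fail=0; on 'c' 0 → fail=0;  out ∅∪∅=∅
  n6('d'): parent n0 fail=0; on 'd' 0 → fail=0;  out ∅∪∅=∅
  n2('ca'): parent n1 fail=0; on 'a' 0 → fail=0;  out ∅∪∅=∅
  n7('db'): parent n6 fail=0; on 'b' 0 → fail=0;  out ∅∪∅=∅
  n3('cab'): parent n2 fail=0; on 'b' 0 → fail=0;  out ∅∪∅=∅
  n8('dbd'): parent n7 fail=0; on 'd' 0 → fail=6;  out ∅∪∅=∅
  n4('cabc'): parent n3 fail=0; on 'c' 0 → fail=1;  out ∅∪∅=∅
  n9('dbdb'): parent n8 fail=6; on 'b' 6 → fail=7;  out ∅∪∅=∅
  n5('cabcb'): parent n4 fail=1; on 'b' 1→0 → fail=0;  out {0}∪∅={0}
  n10('dbdba'): parent n9 fail=7; on 'a' 7→0 → fail=0;  out ∅∪∅=∅
  n11('dbdbad'): parent n10 fail=0; on 'd' 0 → fail=6;  out {1}∪∅={1}

Text stream:
i=0 'b': node 0→0
i=1 'c': node 0→1
i=2 'a': node 1→2
i=3 'b': node 2→3
i=4 'c': node 3→4
i=5 'b': node 4→5  → match P0@[1:5]
i=6 'b': node 5→0 ·f
i=7 'c': node 0→1
i=8 'a': node 1→2
i=9 'b': node 2→3
i=10 'c': node 3→4
i=11 'b': node 4→5  → match P0@[7:11]
i=12 'a': node 5→0 ·f
i=13 'c': node 0→1
i=14 'a': node 1→2
i=15 'b': node 2→3
i=16 'c': node 3→4
i=17 'b': node 4→5  → match P0@[13:17]
i=18 'c': node 5→1 ·f
i=19 'a': node 1→2
i=20 'b': node 2→3
i=21 'c': node 3→4
i=22 'b': node 4→5  → match P0@[18:22]
i=23 'a': node 5→0 ·f
i=24 'd': node 0→6
i=25 'b': node 6→7
i=26 'd': node 7→8
i=27 'b': node 8→9
i=28 'a': node 9→10
i=29 'd': node 10→11  → match P1@[24:29]
i=30 'c': node 11→1 ·f
i=31 'd': node 1→6 ·f
i=32 'b': node 6→7
i=33 'd': node 7→8
i=34 'b': node 8→9
i=35 'a': node 9→10
i=36 'd': node 10→11  → match P1@[31:36]
i=37 'd': node 11→6 ·f
i=38 'b': node 6→7
i=39 'd': node 7→8
i=40 'b': node 8→9
i=41 'a': node 9→10
i=42 'd': node 10→11  → match P1@[37:42]
i=43 'b': node 11→7 ·f
i=44 'b': node 7→0 ·f
i=45 'd': node 0→6
i=46 'a': node 6→0 ·f
i=47 'c': node 0→1
i=48 'a': node 1→2
i=49 'b': node 2→3
i=50 'c': node 3→4
i=51 'b': node 4→5  → match P0@[47:51]
i=52 'a': node 5→0 ·f
i=53 'a': node 0→0

Result: [[5,0],[11,0],[17,0],[22,0],[29,1],[36,1],[42,1],[51,0]]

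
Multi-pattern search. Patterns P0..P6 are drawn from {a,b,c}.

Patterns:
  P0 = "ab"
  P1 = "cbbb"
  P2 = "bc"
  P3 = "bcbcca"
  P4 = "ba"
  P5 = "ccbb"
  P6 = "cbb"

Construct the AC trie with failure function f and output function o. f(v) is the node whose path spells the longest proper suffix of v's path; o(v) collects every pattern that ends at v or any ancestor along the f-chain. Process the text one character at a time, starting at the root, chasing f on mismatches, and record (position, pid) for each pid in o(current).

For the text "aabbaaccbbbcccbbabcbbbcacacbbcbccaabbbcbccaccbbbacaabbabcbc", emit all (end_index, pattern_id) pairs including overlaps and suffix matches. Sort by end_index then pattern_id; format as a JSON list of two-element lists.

Build automaton:
Trie (insert patterns):
  n0 'ε': a→1 b→7 c→3
  n1 'a': b→2
  n2 'ab': ·  ←P0
  n3 'c': b→4 c→14
  n4 'cb': b→5
  n5 'cbb': b→6  ←P6
  n6 'cbbb': ·  ←P1
  n7 'b': a→13 c→8
  n8 'bc': b→9  ←P2
  n9 'bcb': c→10
  n10 'bcbc': c→11
  n11 'bcbcc': a→12
  n12 'bcbcca': ·  ←P3
  n13 'ba': ·  ←P4
  n14 'cc': b→15
  n15 'ccb': b→16
  n16 'ccbb': ·  ←P5

BFS fail/out derivation:
  fail(1) 'a': from fail(0)=0 chase 'a': 0 ⇒ 0;  out=∅∪out(0)=∅
  fail(3) 'c': from fail(0)=0 chase 'c': 0 ⇒ 0;  out=∅∪out(0)=∅
  fail(7) 'b': from fail(0)=0 chase 'b': 0 ⇒ 0;  out=∅∪out(0)=∅
  fail(2) 'ab': from fail(1)=0 chase 'b': 0 ⇒ 7;  out={0}∪out(7)={0}
  fail(4) 'cb': from fail(3)=0 chase 'b': 0 ⇒ 7;  out=∅∪out(7)=∅
  fail(8) 'bc': from fail(7)=0 chase 'c': 0 ⇒ 3;  out={2}∪out(3)={2}
  fail(13) 'ba': from fail(7)=0 chase 'a': 0 ⇒ 1;  out={4}∪out(1)={4}
  fail(14) 'cc': from fail(3)=0 chase 'c': 0 ⇒ 3;  out=∅∪out(3)=∅
  fail(5) 'cbb': from fail(4)=7 chase 'b': 7→0 ⇒ 7;  out={6}∪out(7)={6}
  fail(9) 'bcb': from fail(8)=3 chase 'b': 3 ⇒ 4;  out=∅∪out(4)=∅
  fail(15) 'ccb': from fail(14)=3 chase 'b': 3 ⇒ 4;  out=∅∪out(4)=∅
  fail(6) 'cbbb': from fail(5)=7 chase 'b': 7→0 ⇒ 7;  out={1}∪out(7)={1}
  fail(10) 'bcbc': from fail(9)=4 chase 'c': 4→7 ⇒ 8;  out=∅∪out(8)={2}
  fail(16) 'ccbb': from fail(15)=4 chase 'b': 4 ⇒ 5;  out={5}∪out(5)={5,6}
  fail(11) 'bcbcc': from fail(10)=8 chase 'c': 8→3 ⇒ 14;  out=∅∪out(14)=∅
  fail(12) 'bcbcca': from fail(11)=14 chase 'a': 14→3→0 ⇒ 1;  out={3}∪out(1)={3}

Run:
i=0 'a': node 0→1
i=1 'a': node 1→1 (via fail)
i=2 'b': node 1→2  ** P0@[1:2]
i=3 'b': node 2→7 (via fail)
i=4 'a': node 7→13  ** P4@[3:4]
i=5 'a': node 13→1 (via fail)
i=6 'c': node 1→3 (via fail)
i=7 'c': node 3→14
i=8 'b': node 14→15
i=9 'b': node 15→16  ** P5@[6:9],P6@[7:9]
i=10 'b': node 16→6 (via fail)  ** P1@[7:10]
i=11 'c': node 6→8 (via fail)  ** P2@[10:11]
i=12 'c': node 8→14 (via fail)
i=13 'c': node 14→14 (via fail)
i=14 'b': node 14→15
i=15 'b': node 15→16  ** P5@[12:15],P6@[13:15]
i=16 'a': node 16→13 (via fail)  ** P4@[15:16]
i=17 'b': node 13→2 (via fail)  ** P0@[16:17]
i=18 'c': node 2→8 (via fail)  ** P2@[17:18]
i=19 'b': node 8→9
i=20 'b': node 9→5 (via fail)  ** P6@[18:20]
i=21 'b': node 5→6  ** P1@[18:21]
i=22 'c': node 6→8 (via fail)  ** P2@[21:22]
i=23 'a': node 8→1 (via fail)
i=24 'c': node 1→3 (via fail)
i=25 'a': node 3→1 (via fail)
i=26 'c': node 1→3 (via fail)
i=27 'b': node 3→4
i=28 'b': node 4→5  ** P6@[26:28]
i=29 'c': node 5→8 (via fail)  ** P2@[28:29]
i=30 'b': node 8→9
i=31 'c': node 9→10  ** P2@[30:31]
i=32 'c': node 10→11
i=33 'a': node 11→12  ** P3@[28:33]
i=34 'a': node 12→1 (via fail)
i=35 'b': node 1→2  ** P0@[34:35]
i=36 'b': node 2→7 (via fail)
i=37 'b': node 7→7 (via fail)
i=38 'c': node 7→8  ** P2@[37:38]
i=39 'b': node 8→9
i=40 'c': node 9→10  ** P2@[39:40]
i=41 'c': node 10→11
i=42 'a': node 11→12  ** P3@[37:42]
i=43 'c': node 12→3 (via fail)
i=44 'c': node 3→14
i=45 'b': node 14→15
i=46 'b': node 15→16  ** P5@[43:46],P6@[44:46]
i=47 'b': node 16→6 (via fail)  ** P1@[44:47]
i=48 'a': node 6→13 (via fail)  ** P4@[47:48]
i=49 'c': node 13→3 (via fail)
i=50 'a': node 3→1 (via fail)
i=51 'a': node 1→1 (via fail)
i=52 'b': node 1→2  ** P0@[51:52]
i=53 'b': node 2→7 (via fail)
i=54 'a': node 7→13  ** P4@[53:54]
i=55 'b': node 13→2 (via fail)  ** P0@[54:55]
i=56 'c': node 2→8 (via fail)  ** P2@[55:56]
i=57 'b': node 8→9
i=58 'c': node 9→10  ** P2@[57:58]

Matches: [[2,0],[4,4],[9,5],[9,6],[10,1],[11,2],[15,5],[15,6],[16,4],[17,0],[18,2],[20,6],[21,1],[22,2],[28,6],[29,2],[31,2],[33,3],[35,0],[38,2],[40,2],[42,3],[46,5],[46,6],[47,1],[48,4],[52,0],[54,4],[55,0],[56,2],[58,2]]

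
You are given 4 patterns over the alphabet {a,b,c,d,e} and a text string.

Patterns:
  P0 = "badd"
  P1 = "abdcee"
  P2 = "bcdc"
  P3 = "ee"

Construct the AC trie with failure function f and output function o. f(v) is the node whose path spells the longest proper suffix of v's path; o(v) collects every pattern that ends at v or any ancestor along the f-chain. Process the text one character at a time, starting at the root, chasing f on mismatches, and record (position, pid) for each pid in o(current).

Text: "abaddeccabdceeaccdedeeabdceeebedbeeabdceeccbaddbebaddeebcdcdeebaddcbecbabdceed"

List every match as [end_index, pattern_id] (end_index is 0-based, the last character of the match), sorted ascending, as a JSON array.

Build automaton:
Trie nodes:
  0='ε' goto a→5 b→1 e→14
  1='b' goto a→2 c→11
  2='ba' goto d→3
  3='bad' goto d→4
  4='badd' goto ·  [P0 ends]
  5='a' goto b→6
  6='ab' goto d→7
  7='abd' goto c→8
  8='abdc' goto e→9
  9='abdce' goto e→10
  10='abdcee' goto ·  [P1 ends]
  11='bc' goto d→12
  12='bcd' goto c→13
  13='bcdc' goto ·  [P2 ends]
  14='e' goto e→15
  15='ee' goto ·  [P3 ends]

Failure links (BFS by depth):
  n1('b'): parent n0 fail=0; on 'b' 0 → fail=0;  out ∅∪∅=∅
  n5('a'): parent n0 fail=0; on 'a' 0 → fail=0;  out ∅∪∅=∅
  n14('e'): parent n0 fail=0; on 'e' 0 → fail=0;  out ∅∪∅=∅
  n2('ba'): parent n1 fail=0; on 'a' 0 → fail=5;  out ∅∪∅=∅
  n6('ab'): parent n5 fail=0; on 'b' 0 → fail=1;  out ∅∪∅=∅
  n11('bc'): parent n1 fail=0; on 'c' 0 → fail=0;  out ∅∪∅=∅
  n15('ee'): parent n14 fail=0; on 'e' 0 → fail=14;  out {3}∪∅={3}
  n3('bad'): parent n2 fail=5; on 'd' 5→0 → fail=0;  out ∅∪∅=∅
  n7('abd'): parent n6 fail=1; on 'd' 1→0 → fail=0;  out ∅∪∅=∅
  n12('bcd'): parent n11 fail=0; on 'd' 0 → fail=0;  out ∅∪∅=∅
  n4('badd'): parent n3 fail=0; on 'd' 0 → fail=0;  out {0}∪∅={0}
  n8('abdc'): parent n7 fail=0; on 'c' 0 → fail=0;  out ∅∪∅=∅
  n13('bcdc'): parent n12 fail=0; on 'c' 0 → fail=0;  out {2}∪∅={2}
  n9('abdce'): parent n8 fail=0; on 'e' 0 → fail=14;  out ∅∪∅=∅
  n10('abdcee'): parent n9 fail=14; on 'e' 14 → fail=15;  out {1}∪{3}={1,3}

Text stream:
[0] read 'a'  n0⇒n5
[1] read 'b'  n5⇒n6
[2] read 'a'  n6⇒n2 (fail-walked)
[3] read 'd'  n2⇒n3
[4] read 'd'  n3⇒n4  → match P0@[1:4]
[5] read 'e'  n4⇒n14 (fail-walked)
[6] read 'c'  n14⇒n0 (fail-walked)
[7] read 'c'  n0⇒n0
[8] read 'a'  n0⇒n5
[9] read 'b'  n5⇒n6
[10] read 'd'  n6⇒n7
[11] read 'c'  n7⇒n8
[12] read 'e'  n8⇒n9
[13] read 'e'  n9⇒n10  → match P1@[8:13],P3@[12:13]
[14] read 'a'  n10⇒n5 (fail-walked)
[15] read 'c'  n5⇒n0 (fail-walked)
[16] read 'c'  n0⇒n0
[17] read 'd'  n0⇒n0
[18] read 'e'  n0⇒n14
[19] read 'd'  n14⇒n0 (fail-walked)
[20] read 'e'  n0⇒n14
[21] read 'e'  n14⇒n15  → match P3@[20:21]
[22] read 'a'  n15⇒n5 (fail-walked)
[23] read 'b'  n5⇒n6
[24] read 'd'  n6⇒n7
[25] read 'c'  n7⇒n8
[26] read 'e'  n8⇒n9
[27] read 'e'  n9⇒n10  → match P1@[22:27],P3@[26:27]
[28] read 'e'  n10⇒n15 (fail-walked)  → match P3@[27:28]
[29] read 'b'  n15⇒n1 (fail-walked)
[30] read 'e'  n1⇒n14 (fail-walked)
[31] read 'd'  n14⇒n0 (fail-walked)
[32] read 'b'  n0⇒n1
[33] read 'e'  n1⇒n14 (fail-walked)
[34] read 'e'  n14⇒n15  → match P3@[33:34]
[35] read 'a'  n15⇒n5 (fail-walked)
[36] read 'b'  n5⇒n6
[37] read 'd'  n6⇒n7
[38] read 'c'  n7⇒n8
[39] read 'e'  n8⇒n9
[40] read 'e'  n9⇒n10  → match P1@[35:40],P3@[39:40]
[41] read 'c'  n10⇒n0 (fail-walked)
[42] read 'c'  n0⇒n0
[43] read 'b'  n0⇒n1
[44] read 'a'  n1⇒n2
[45] read 'd'  n2⇒n3
[46] read 'd'  n3⇒n4  → match P0@[43:46]
[47] read 'b'  n4⇒n1 (fail-walked)
[48] read 'e'  n1⇒n14 (fail-walked)
[49] read 'b'  n14⇒n1 (fail-walked)
[50] read 'a'  n1⇒n2
[51] read 'd'  n2⇒n3
[52] read 'd'  n3⇒n4  → match P0@[49:52]
[53] read 'e'  n4⇒n14 (fail-walked)
[54] read 'e'  n14⇒n15  → match P3@[53:54]
[55] read 'b'  n15⇒n1 (fail-walked)
[56] read 'c'  n1⇒n11
[57] read 'd'  n11⇒n12
[58] read 'c'  n12⇒n13  → match P2@[55:58]
[59] read 'd'  n13⇒n0 (fail-walked)
[60] read 'e'  n0⇒n14
[61] read 'e'  n14⇒n15  → match P3@[60:61]
[62] read 'b'  n15⇒n1 (fail-walked)
[63] read 'a'  n1⇒n2
[64] read 'd'  n2⇒n3
[65] read 'd'  n3⇒n4  → match P0@[62:65]
[66] read 'c'  n4⇒n0 (fail-walked)
[67] read 'b'  n0⇒n1
[68] read 'e'  n1⇒n14 (fail-walked)
[69] read 'c'  n14⇒n0 (fail-walked)
[70] read 'b'  n0⇒n1
[71] read 'a'  n1⇒n2
[72] read 'b'  n2⇒n6 (fail-walked)
[73] read 'd'  n6⇒n7
[74] read 'c'  n7⇒n8
[75] read 'e'  n8⇒n9
[76] read 'e'  n9⇒n10  → match P1@[71:76],P3@[75:76]
[77] read 'd'  n10⇒n0 (fail-walked)

Matches: [[4,0],[13,1],[13,3],[21,3],[27,1],[27,3],[28,3],[34,3],[40,1],[40,3],[46,0],[52,0],[54,3],[58,2],[61,3],[65,0],[76,1],[76,3]]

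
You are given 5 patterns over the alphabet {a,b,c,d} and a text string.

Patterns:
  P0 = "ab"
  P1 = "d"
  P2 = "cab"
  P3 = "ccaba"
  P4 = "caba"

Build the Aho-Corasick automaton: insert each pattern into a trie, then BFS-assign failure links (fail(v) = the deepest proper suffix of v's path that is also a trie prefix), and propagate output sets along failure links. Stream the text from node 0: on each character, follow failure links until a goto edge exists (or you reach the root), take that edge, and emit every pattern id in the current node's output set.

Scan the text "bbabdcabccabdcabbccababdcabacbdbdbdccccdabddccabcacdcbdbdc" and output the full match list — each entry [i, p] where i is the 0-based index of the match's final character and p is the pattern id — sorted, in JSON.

Build:
Trie (insert patterns):
  0='ε' goto a→1 c→4 d→3
  1='a' goto b→2
  2='ab' goto ·  [P0 ends]
  3='d' goto ·  [P1 ends]
  4='c' goto a→5 c→7
  5='ca' goto b→6
  6='cab' goto a→11  [P2 ends]
  7='cc' goto a→8
  8='cca' goto b→9
  9='ccab' goto a→10
  10='ccaba' goto ·  [P3 ends]
  11='caba' goto ·  [P4 ends]

BFS fail/out derivation:
  fail(1) 'a': from fail(0)=0 chase 'a': 0 ⇒ 0;  out=∅∪out(0)=∅
  fail(3) 'd': from fail(0)=0 chase 'd': 0 ⇒ 0;  out={1}∪out(0)={1}
  fail(4) 'c': from fail(0)=0 chase 'c': 0 ⇒ 0;  out=∅∪out(0)=∅
  fail(2) 'ab': from fail(1)=0 chase 'b': 0 ⇒ 0;  out={0}∪out(0)={0}
  fail(5) 'ca': from fail(4)=0 chase 'a': 0 ⇒ 1;  out=∅∪out(1)=∅
  fail(7) 'cc': from fail(4)=0 chase 'c': 0 ⇒ 4;  out=∅∪out(4)=∅
  fail(6) 'cab': from fail(5)=1 chase 'b': 1 ⇒ 2;  out={2}∪out(2)={0,2}
  fail(8) 'cca': from fail(7)=4 chase 'a': 4 ⇒ 5;  out=∅∪out(5)=∅
  fail(9) 'ccab': from fail(8)=5 chase 'b': 5 ⇒ 6;  out=∅∪out(6)={0,2}
  fail(11) 'caba': from fail(6)=2 chase 'a': 2→0 ⇒ 1;  out={4}∪out(1)={4}
  fail(10) 'ccaba': from fail(9)=6 chase 'a': 6 ⇒ 11;  out={3}∪out(11)={3,4}

Scan:
i=0 'b': node 0→0
i=1 'b': node 0→0
i=2 'a': node 0→1
i=3 'b': node 1→2  ** P0@[2:3]
i=4 'd': node 2→3 (via fail)  ** P1@[4:4]
i=5 'c': node 3→4 (via fail)
i=6 'a': node 4→5
i=7 'b': node 5→6  ** P0@[6:7],P2@[5:7]
i=8 'c': node 6→4 (via fail)
i=9 'c': node 4→7
i=10 'a': node 7→8
i=11 'b': node 8→9  ** P0@[10:11],P2@[9:11]
i=12 'd': node 9→3 (via fail)  ** P1@[12:12]
i=13 'c': node 3→4 (via fail)
i=14 'a': node 4→5
i=15 'b': node 5→6  ** P0@[14:15],P2@[13:15]
i=16 'b': node 6→0 (via fail)
i=17 'c': node 0→4
i=18 'c': node 4→7
i=19 'a': node 7→8
i=20 'b': node 8→9  ** P0@[19:20],P2@[18:20]
i=21 'a': node 9→10  ** P3@[17:21],P4@[18:21]
i=22 'b': node 10→2 (via fail)  ** P0@[21:22]
i=23 'd': node 2→3 (via fail)  ** P1@[23:23]
i=24 'c': node 3→4 (via fail)
i=25 'a': node 4→5
i=26 'b': node 5→6  ** P0@[25:26],P2@[24:26]
i=27 'a': node 6→11  ** P4@[24:27]
i=28 'c': node 11→4 (via fail)
i=29 'b': node 4→0 (via fail)
i=30 'd': node 0→3  ** P1@[30:30]
i=31 'b': node 3→0 (via fail)
i=32 'd': node 0→3  ** P1@[32:32]
i=33 'b': node 3→0 (via fail)
i=34 'd': node 0→3  ** P1@[34:34]
i=35 'c': node 3→4 (via fail)
i=36 'c': node 4→7
i=37 'c': node 7→7 (via fail)
i=38 'c': node 7→7 (via fail)
i=39 'd': node 7→3 (via fail)  ** P1@[39:39]
i=40 'a': node 3→1 (via fail)
i=41 'b': node 1→2  ** P0@[40:41]
i=42 'd': node 2→3 (via fail)  ** P1@[42:42]
i=43 'd': node 3→3 (via fail)  ** P1@[43:43]
i=44 'c': node 3→4 (via fail)
i=45 'c': node 4→7
i=46 'a': node 7→8
i=47 'b': node 8→9  ** P0@[46:47],P2@[45:47]
i=48 'c': node 9→4 (via fail)
i=49 'a': node 4→5
i=50 'c': node 5→4 (via fail)
i=51 'd': node 4→3 (via fail)  ** P1@[51:51]
i=52 'c': node 3→4 (via fail)
i=53 'b': node 4→0 (via fail)
i=54 'd': node 0→3  ** P1@[54:54]
i=55 'b': node 3→0 (via fail)
i=56 'd': node 0→3  ** P1@[56:56]
i=57 'c': node 3→4 (via fail)

Result: [[3,0],[4,1],[7,0],[7,2],[11,0],[11,2],[12,1],[15,0],[15,2],[20,0],[20,2],[21,3],[21,4],[22,0],[23,1],[26,0],[26,2],[27,4],[30,1],[32,1],[34,1],[39,1],[41,0],[42,1],[43,1],[47,0],[47,2],[51,1],[54,1],[56,1]]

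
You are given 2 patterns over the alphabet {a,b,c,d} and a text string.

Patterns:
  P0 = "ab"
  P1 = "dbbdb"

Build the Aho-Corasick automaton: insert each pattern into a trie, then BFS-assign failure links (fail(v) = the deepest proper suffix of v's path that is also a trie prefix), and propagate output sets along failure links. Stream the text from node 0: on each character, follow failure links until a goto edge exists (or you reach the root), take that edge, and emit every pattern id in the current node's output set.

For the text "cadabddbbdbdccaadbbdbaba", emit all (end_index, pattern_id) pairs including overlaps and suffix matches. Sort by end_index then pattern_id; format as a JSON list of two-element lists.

Construct AC machine:
Trie nodes:
  n0 'ε': a→1 d→3
  n1 'a': b→2
  n2 'ab': ·  ←P0
  n3 'd': b→4
  n4 'db': b→5
  n5 'dbb': d→6
  n6 'dbbd': b→7
  n7 'dbbdb': ·  ←P1

Failure links (BFS by depth):
  n1('a'): parent n0 fail=0; on 'a' 0 → fail=0;  out ∅∪∅=∅
  n3('d'): parent n0 fail=0; on 'd' 0 → fail=0;  out ∅∪∅=∅
  n2('ab'): parent n1 fail=0; on 'b' 0 → fail=0;  out {0}∪∅={0}
  n4('db'): parent n3 fail=0; on 'b' 0 → fail=0;  out ∅∪∅=∅
  n5('dbb'): parent n4 fail=0; on 'b' 0 → fail=0;  out ∅∪∅=∅
  n6('dbbd'): parent n5 fail=0; on 'd' 0 → fail=3;  out ∅∪∅=∅
  n7('dbbdb'): parent n6 fail=3; on 'b' 3 → fail=4;  out {1}∪∅={1}

Run:
pos 0 'c': at 0
pos 1 'a': at 1
pos 2 'd': at 3 (fail-walked)
pos 3 'a': at 1 (fail-walked)
pos 4 'b': at 2  ** P0@[3:4]
pos 5 'd': at 3 (fail-walked)
pos 6 'd': at 3 (fail-walked)
pos 7 'b': at 4
pos 8 'b': at 5
pos 9 'd': at 6
pos 10 'b': at 7  ** P1@[6:10]
pos 11 'd': at 3 (fail-walked)
pos 12 'c': at 0 (fail-walked)
pos 13 'c': at 0
pos 14 'a': at 1
pos 15 'a': at 1 (fail-walked)
pos 16 'd': at 3 (fail-walked)
pos 17 'b': at 4
pos 18 'b': at 5
pos 19 'd': at 6
pos 20 'b': at 7  ** P1@[16:20]
pos 21 'a': at 1 (fail-walked)
pos 22 'b': at 2  ** P0@[21:22]
pos 23 'a': at 1 (fail-walked)

Result: [[4,0],[10,1],[20,1],[22,0]]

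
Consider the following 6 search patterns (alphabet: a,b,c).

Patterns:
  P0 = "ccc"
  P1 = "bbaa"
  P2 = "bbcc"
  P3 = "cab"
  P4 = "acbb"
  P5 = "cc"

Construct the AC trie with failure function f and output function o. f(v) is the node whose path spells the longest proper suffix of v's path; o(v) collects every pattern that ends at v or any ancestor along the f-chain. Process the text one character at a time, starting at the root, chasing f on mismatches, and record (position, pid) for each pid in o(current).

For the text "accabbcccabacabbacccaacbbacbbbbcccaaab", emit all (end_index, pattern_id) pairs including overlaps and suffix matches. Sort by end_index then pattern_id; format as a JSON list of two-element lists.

Construct AC machine:
Trie (insert patterns):
  n0 'ε': a→12 b→4 c→1
  n1 'c': a→10 c→2
  n2 'cc': c→3  ←P5
  n3 'ccc': ·  ←P0
  n4 'b': b→5
  n5 'bb': a→6 c→8
  n6 'bba': a→7
  n7 'bbaa': ·  ←P1
  n8 'bbc': c→9
  n9 'bbcc': ·  ←P2
  n10 'ca': b→11
  n11 'cab': ·  ←P3
  n12 'a': c→13
  n13 'ac': b→14
  n14 'acb': b→15
  n15 'acbb': ·  ←P4

Failure links (BFS by depth):
  n1('c'): parent n0 fail=0; on 'c' 0 → fail=0;  out ∅∪∅=∅
  n4('b'): parent n0 fail=0; on 'b' 0 → fail=0;  out ∅∪∅=∅
  n12('a'): parent n0 fail=0; on 'a' 0 → fail=0;  out ∅∪∅=∅
  n2('cc'): parent n1 fail=0; on 'c' 0 → fail=1;  out {5}∪∅={5}
  n5('bb'): parent n4 fail=0; on 'b' 0 → fail=4;  out ∅∪∅=∅
  n10('ca'): parent n1 fail=0; on 'a' 0 → fail=12;  out ∅∪∅=∅
  n13('ac'): parent n12 fail=0; on 'c' 0 → fail=1;  out ∅∪∅=∅
  n3('ccc'): parent n2 fail=1; on 'c' 1 → fail=2;  out {0}∪{5}={0,5}
  n6('bba'): parent n5 fail=4; on 'a' 4→0 → fail=12;  out ∅∪∅=∅
  n8('bbc'): parent n5 fail=4; on 'c' 4→0 → fail=1;  out ∅∪∅=∅
  n11('cab'): parent n10 fail=12; on 'b' 12→0 → fail=4;  out {3}∪∅={3}
  n14('acb'): parent n13 fail=1; on 'b' 1→0 → fail=4;  out ∅∪∅=∅
  n7('bbaa'): parent n6 fail=12; on 'a' 12→0 → fail=12;  out {1}∪∅={1}
  n9('bbcc'): parent n8 fail=1; on 'c' 1 → fail=2;  out {2}∪{5}={2,5}
  n15('acbb'): parent n14 fail=4; on 'b' 4 → fail=5;  out {4}∪∅={4}

Text stream:
[0] read 'a'  n0⇒n12
[1] read 'c'  n12⇒n13
[2] read 'c'  n13⇒n2 ·f  → match P5@[1:2]
[3] read 'a'  n2⇒n10 ·f
[4] read 'b'  n10⇒n11  → match P3@[2:4]
[5] read 'b'  n11⇒n5 ·f
[6] read 'c'  n5⇒n8
[7] read 'c'  n8⇒n9  → match P2@[4:7],P5@[6:7]
[8] read 'c'  n9⇒n3 ·f  → match P0@[6:8],P5@[7:8]
[9] read 'a'  n3⇒n10 ·f
[10] read 'b'  n10⇒n11  → match P3@[8:10]
[11] read 'a'  n11⇒n12 ·f
[12] read 'c'  n12⇒n13
[13] read 'a'  n13⇒n10 ·f
[14] read 'b'  n10⇒n11  → match P3@[12:14]
[15] read 'b'  n11⇒n5 ·f
[16] read 'a'  n5⇒n6
[17] read 'c'  n6⇒n13 ·f
[18] read 'c'  n13⇒n2 ·f  → match P5@[17:18]
[19] read 'c'  n2⇒n3  → match P0@[17:19],P5@[18:19]
[20] read 'a'  n3⇒n10 ·f
[21] read 'a'  n10⇒n12 ·f
[22] read 'c'  n12⇒n13
[23] read 'b'  n13⇒n14
[24] read 'b'  n14⇒n15  → match P4@[21:24]
[25] read 'a'  n15⇒n6 ·f
[26] read 'c'  n6⇒n13 ·f
[27] read 'b'  n13⇒n14
[28] read 'b'  n14⇒n15  → match P4@[25:28]
[29] read 'b'  n15⇒n5 ·f
[30] read 'b'  n5⇒n5 ·f
[31] read 'c'  n5⇒n8
[32] read 'c'  n8⇒n9  → match P2@[29:32],P5@[31:32]
[33] read 'c'  n9⇒n3 ·f  → match P0@[31:33],P5@[32:33]
[34] read 'a'  n3⇒n10 ·f
[35] read 'a'  n10⇒n12 ·f
[36] read 'a'  n12⇒n12 ·f
[37] read 'b'  n12⇒n4 ·f

Matches: [[2,5],[4,3],[7,2],[7,5],[8,0],[8,5],[10,3],[14,3],[18,5],[19,0],[19,5],[24,4],[28,4],[32,2],[32,5],[33,0],[33,5]]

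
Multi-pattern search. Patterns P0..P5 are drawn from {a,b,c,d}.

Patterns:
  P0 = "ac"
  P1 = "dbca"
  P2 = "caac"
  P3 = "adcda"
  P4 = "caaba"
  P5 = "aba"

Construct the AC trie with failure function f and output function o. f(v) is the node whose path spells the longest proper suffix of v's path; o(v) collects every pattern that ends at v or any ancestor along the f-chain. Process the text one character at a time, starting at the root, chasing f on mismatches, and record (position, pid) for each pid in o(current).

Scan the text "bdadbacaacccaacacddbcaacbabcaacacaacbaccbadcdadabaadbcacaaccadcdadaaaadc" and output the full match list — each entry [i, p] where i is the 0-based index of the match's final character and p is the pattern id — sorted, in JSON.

Construct AC machine:
Trie (insert patterns):
  n0 'ε': a→1 c→7 d→3
  n1 'a': b→17 c→2 d→11
  n2 'ac': ·  [P0 ends]
  n3 'd': b→4
  n4 'db': c→5
  n5 'dbc': a→6
  n6 'dbca': ·  [P1 ends]
  n7 'c': a→8
  n8 'ca': a→9
  n9 'caa': b→15 c→10
  n10 'caac': ·  [P2 ends]
  n11 'ad': c→12
  n12 'adc': d→13
  n13 'adcd': a→14
  n14 'adcda': ·  [P3 ends]
  n15 'caab': a→16
  n16 'caaba': ·  [P4 ends]
  n17 'ab': a→18
  n18 'aba': ·  [P5 ends]

BFS fail/out derivation:
  n1('a'): parent n0 fail=0; on 'a' 0 → fail=0;  out ∅∪∅=∅
  n3('d'): parent n0 fail=0; on 'd' 0 → fail=0;  out ∅∪∅=∅
  n7('c'): parent n0 fail=0; on 'c' 0 → fail=0;  out ∅∪∅=∅
  n2('ac'): parent n1 fail=0; on 'c' 0 → fail=7;  out {0}∪∅={0}
  n4('db'): parent n3 fail=0; on 'b' 0 → fail=0;  out ∅∪∅=∅
  n8('ca'): parent n7 fail=0; on 'a' 0 → fail=1;  out ∅∪∅=∅
  n11('ad'): parent n1 fail=0; on 'd' 0 → fail=3;  out ∅∪∅=∅
  n17('ab'): parent n1 fail=0; on 'b' 0 → fail=0;  out ∅∪∅=∅
  n5('dbc'): parent n4 fail=0; on 'c' 0 → fail=7;  out ∅∪∅=∅
  n9('caa'): parent n8 fail=1; on 'a' 1→0 → fail=1;  out ∅∪∅=∅
  n12('adc'): parent n11 fail=3; on 'c' 3→0 → fail=7;  out ∅∪∅=∅
  n18('aba'): parent n17 fail=0; on 'a' 0 → fail=1;  out {5}∪∅={5}
  n6('dbca'): parent n5 fail=7; on 'a' 7 → fail=8;  out {1}∪∅={1}
  n10('caac'): parent n9 fail=1; on 'c' 1 → fail=2;  out {2}∪{0}={0,2}
  n13('adcd'): parent n12 fail=7; on 'd' 7→0 → fail=3;  out ∅∪∅=∅
  n15('caab'): parent n9 fail=1; on 'b' 1 → fail=17;  out ∅∪∅=∅
  n14('adcda'): parent n13 fail=3; on 'a' 3→0 → fail=1;  out {3}∪∅={3}
  n16('caaba'): parent n15 fail=17; on 'a' 17 → fail=18;  out {4}∪{5}={4,5}

Text stream:
pos 0 'b': at 0
pos 1 'd': at 3
pos 2 'a': at 1 ·f
pos 3 'd': at 11
pos 4 'b': at 4 ·f
pos 5 'a': at 1 ·f
pos 6 'c': at 2  ** P0@[5:6]
pos 7 'a': at 8 ·f
pos 8 'a': at 9
pos 9 'c': at 10  ** P0@[8:9],P2@[6:9]
pos 10 'c': at 7 ·f
pos 11 'c': at 7 ·f
pos 12 'a': at 8
pos 13 'a': at 9
pos 14 'c': at 10  ** P0@[13:14],P2@[11:14]
pos 15 'a': at 8 ·f
pos 16 'c': at 2 ·f  ** P0@[15:16]
pos 17 'd': at 3 ·f
pos 18 'd': at 3 ·f
pos 19 'b': at 4
pos 20 'c': at 5
pos 21 'a': at 6  ** P1@[18:21]
pos 22 'a': at 9 ·f
pos 23 'c': at 10  ** P0@[22:23],P2@[20:23]
pos 24 'b': at 0 ·f
pos 25 'a': at 1
pos 26 'b': at 17
pos 27 'c': at 7 ·f
pos 28 'a': at 8
pos 29 'a': at 9
pos 30 'c': at 10  ** P0@[29:30],P2@[27:30]
pos 31 'a': at 8 ·f
pos 32 'c': at 2 ·f  ** P0@[31:32]
pos 33 'a': at 8 ·f
pos 34 'a': at 9
pos 35 'c': at 10  ** P0@[34:35],P2@[32:35]
pos 36 'b': at 0 ·f
pos 37 'a': at 1
pos 38 'c': at 2  ** P0@[37:38]
pos 39 'c': at 7 ·f
pos 40 'b': at 0 ·f
pos 41 'a': at 1
pos 42 'd': at 11
pos 43 'c': at 12
pos 44 'd': at 13
pos 45 'a': at 14  ** P3@[41:45]
pos 46 'd': at 11 ·f
pos 47 'a': at 1 ·f
pos 48 'b': at 17
pos 49 'a': at 18  ** P5@[47:49]
pos 50 'a': at 1 ·f
pos 51 'd': at 11
pos 52 'b': at 4 ·f
pos 53 'c': at 5
pos 54 'a': at 6  ** P1@[51:54]
pos 55 'c': at 2 ·f  ** P0@[54:55]
pos 56 'a': at 8 ·f
pos 57 'a': at 9
pos 58 'c': at 10  ** P0@[57:58],P2@[55:58]
pos 59 'c': at 7 ·f
pos 60 'a': at 8
pos 61 'd': at 11 ·f
pos 62 'c': at 12
pos 63 'd': at 13
pos 64 'a': at 14  ** P3@[60:64]
pos 65 'd': at 11 ·f
pos 66 'a': at 1 ·f
pos 67 'a': at 1 ·f
pos 68 'a': at 1 ·f
pos 69 'a': at 1 ·f
pos 70 'd': at 11
pos 71 'c': at 12

Matches: [[6,0],[9,0],[9,2],[14,0],[14,2],[16,0],[21,1],[23,0],[23,2],[30,0],[30,2],[32,0],[35,0],[35,2],[38,0],[45,3],[49,5],[54,1],[55,0],[58,0],[58,2],[64,3]]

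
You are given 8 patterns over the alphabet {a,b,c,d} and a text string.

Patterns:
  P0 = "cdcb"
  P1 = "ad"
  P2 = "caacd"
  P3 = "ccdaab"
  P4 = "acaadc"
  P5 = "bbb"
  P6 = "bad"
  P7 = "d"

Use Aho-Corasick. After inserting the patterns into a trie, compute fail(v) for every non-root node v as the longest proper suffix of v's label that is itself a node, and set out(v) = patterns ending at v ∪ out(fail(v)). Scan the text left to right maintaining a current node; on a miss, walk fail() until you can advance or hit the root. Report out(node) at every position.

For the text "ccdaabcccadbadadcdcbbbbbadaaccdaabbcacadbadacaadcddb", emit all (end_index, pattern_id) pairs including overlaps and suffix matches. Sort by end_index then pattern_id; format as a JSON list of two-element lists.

Build automaton:
Trie nodes:
  0='ε' goto a→5 b→21 c→1 d→26
  1='c' goto a→7 c→11 d→2
  2='cd' goto c→3
  3='cdc' goto b→4
  4='cdcb' goto ·  [P0 ends]
  5='a' goto c→16 d→6
  6='ad' goto ·  [P1 ends]
  7='ca' goto a→8
  8='caa' goto c→9
  9='caac' goto d→10
  10='caacd' goto ·  [P2 ends]
  11='cc' goto d→12
  12='ccd' goto a→13
  13='ccda' goto a→14
  14='ccdaa' goto b→15
  15='ccdaab' goto ·  [P3 ends]
  16='ac' goto a→17
  17='aca' goto a→18
  18='acaa' goto d→19
  19='acaad' goto c→20
  20='acaadc' goto ·  [P4 ends]
  21='b' goto a→24 b→22
  22='bb' goto b→23
  23='bbb' goto ·  [P5 ends]
  24='ba' goto d→25
  25='bad' goto ·  [P6 ends]
  26='d' goto ·  [P7 ends]

Failure links (BFS by depth):
  fail(1) 'c': from fail(0)=0 chase 'c': 0 ⇒ 0;  out=∅∪out(0)=∅
  fail(5) 'a': from fail(0)=0 chase 'a': 0 ⇒ 0;  out=∅∪out(0)=∅
  fail(21) 'b': from fail(0)=0 chase 'b': 0 ⇒ 0;  out=∅∪out(0)=∅
  fail(26) 'd': from fail(0)=0 chase 'd': 0 ⇒ 0;  out={7}∪out(0)={7}
  fail(2) 'cd': from fail(1)=0 chase 'd': 0 ⇒ 26;  out=∅∪out(26)={7}
  fail(6) 'ad': from fail(5)=0 chase 'd': 0 ⇒ 26;  out={1}∪out(26)={1,7}
  fail(7) 'ca': from fail(1)=0 chase 'a': 0 ⇒ 5;  out=∅∪out(5)=∅
  fail(11) 'cc': from fail(1)=0 chase 'c': 0 ⇒ 1;  out=∅∪out(1)=∅
  fail(16) 'ac': from fail(5)=0 chase 'c': 0 ⇒ 1;  out=∅∪out(1)=∅
  fail(22) 'bb': from fail(21)=0 chase 'b': 0 ⇒ 21;  out=∅∪out(21)=∅
  fail(24) 'ba': from fail(21)=0 chase 'a': 0 ⇒ 5;  out=∅∪out(5)=∅
  fail(3) 'cdc': from fail(2)=26 chase 'c': 26→0 ⇒ 1;  out=∅∪out(1)=∅
  fail(8) 'caa': from fail(7)=5 chase 'a': 5→0 ⇒ 5;  out=∅∪out(5)=∅
  fail(12) 'ccd': from fail(11)=1 chase 'd': 1 ⇒ 2;  out=∅∪out(2)={7}
  fail(17) 'aca': from fail(16)=1 chase 'a': 1 ⇒ 7;  out=∅∪out(7)=∅
  fail(23) 'bbb': from fail(22)=21 chase 'b': 21 ⇒ 22;  out={5}∪out(22)={5}
  fail(25) 'bad': from fail(24)=5 chase 'd': 5 ⇒ 6;  out={6}∪out(6)={1,6,7}
  fail(4) 'cdcb': from fail(3)=1 chase 'b': 1→0 ⇒ 21;  out={0}∪out(21)={0}
  fail(9) 'caac': from fail(8)=5 chase 'c': 5 ⇒ 16;  out=∅∪out(16)=∅
  fail(13) 'ccda': from fail(12)=2 chase 'a': 2→26→0 ⇒ 5;  out=∅∪out(5)=∅
  fail(18) 'acaa': from fail(17)=7 chase 'a': 7 ⇒ 8;  out=∅∪out(8)=∅
  fail(10) 'caacd': from fail(9)=16 chase 'd': 16→1 ⇒ 2;  out={2}∪out(2)={2,7}
  fail(14) 'ccdaa': from fail(13)=5 chase 'a': 5→0 ⇒ 5;  out=∅∪out(5)=∅
  fail(19) 'acaad': from fail(18)=8 chase 'd': 8→5 ⇒ 6;  out=∅∪out(6)={1,7}
  fail(15) 'ccdaab': from fail(14)=5 chase 'b': 5→0 ⇒ 21;  out={3}∪out(21)={3}
  fail(20) 'acaadc': from fail(19)=6 chase 'c': 6→26→0 ⇒ 1;  out={4}∪out(1)={4}

Run:
i=0 'c': node 0→1
i=1 'c': node 1→11
i=2 'd': node 11→12  emit P7@[2:2]
i=3 'a': node 12→13
i=4 'a': node 13→14
i=5 'b': node 14→15  emit P3@[0:5]
i=6 'c': node 15→1 (via fail)
i=7 'c': node 1→11
i=8 'c': node 11→11 (via fail)
i=9 'a': node 11→7 (via fail)
i=10 'd': node 7→6 (via fail)  emit P1@[9:10],P7@[10:10]
i=11 'b': node 6→21 (via fail)
i=12 'a': node 21→24
i=13 'd': node 24→25  emit P1@[12:13],P6@[11:13],P7@[13:13]
i=14 'a': node 25→5 (via fail)
i=15 'd': node 5→6  emit P1@[14:15],P7@[15:15]
i=16 'c': node 6→1 (via fail)
i=17 'd': node 1→2  emit P7@[17:17]
i=18 'c': node 2→3
i=19 'b': node 3→4  emit P0@[16:19]
i=20 'b': node 4→22 (via fail)
i=21 'b': node 22→23  emit P5@[19:21]
i=22 'b': node 23→23 (via fail)  emit P5@[20:22]
i=23 'b': node 23→23 (via fail)  emit P5@[21:23]
i=24 'a': node 23→24 (via fail)
i=25 'd': node 24→25  emit P1@[24:25],P6@[23:25],P7@[25:25]
i=26 'a': node 25→5 (via fail)
i=27 'a': node 5→5 (via fail)
i=28 'c': node 5→16
i=29 'c': node 16→11 (via fail)
i=30 'd': node 11→12  emit P7@[30:30]
i=31 'a': node 12→13
i=32 'a': node 13→14
i=33 'b': node 14→15  emit P3@[28:33]
i=34 'b': node 15→22 (via fail)
i=35 'c': node 22→1 (via fail)
i=36 'a': node 1→7
i=37 'c': node 7→16 (via fail)
i=38 'a': node 16→17
i=39 'd': node 17→6 (via fail)  emit P1@[38:39],P7@[39:39]
i=40 'b': node 6→21 (via fail)
i=41 'a': node 21→24
i=42 'd': node 24→25  emit P1@[41:42],P6@[40:42],P7@[42:42]
i=43 'a': node 25→5 (via fail)
i=44 'c': node 5→16
i=45 'a': node 16→17
i=46 'a': node 17→18
i=47 'd': node 18→19  emit P1@[46:47],P7@[47:47]
i=48 'c': node 19→20  emit P4@[43:48]
i=49 'd': node 20→2 (via fail)  emit P7@[49:49]
i=50 'd': node 2→26 (via fail)  emit P7@[50:50]
i=51 'b': node 26→21 (via fail)

All matches (sorted): [[2,7],[5,3],[10,1],[10,7],[13,1],[13,6],[13,7],[15,1],[15,7],[17,7],[19,0],[21,5],[22,5],[23,5],[25,1],[25,6],[25,7],[30,7],[33,3],[39,1],[39,7],[42,1],[42,6],[42,7],[47,1],[47,7],[48,4],[49,7],[50,7]]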